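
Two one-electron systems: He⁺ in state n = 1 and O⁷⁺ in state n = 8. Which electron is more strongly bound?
He⁺ at n = 1 (E = -54.42280 eV)

Using E_n = -13.6057 Z² / n² eV:

He⁺ (Z = 2) at n = 1:
E = -13.6057 × 2² / 1² = -13.6057 × 4 / 1 = -54.42280000 eV

O⁷⁺ (Z = 8) at n = 8:
E = -13.6057 × 8² / 8² = -13.6057 × 64 / 64 = -13.60570000 eV

Since -54.42280000 eV < -13.60570000 eV,
He⁺ at n = 1 is more tightly bound (requires more energy to ionize).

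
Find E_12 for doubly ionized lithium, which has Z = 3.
-0.850356 eV

For hydrogen-like ions, the energy levels scale with Z²:
E_n = -13.6057 Z² / n² eV

For Li²⁺ (Z = 3) at n = 12:
E_12 = -13.6057 × 3² / 12²
E_12 = -13.6057 × 9 / 144
E_12 = -122.4513 / 144
E_12 = -0.850356 eV

The energy is 9 times more negative than hydrogen at the same n due to the stronger nuclear charge.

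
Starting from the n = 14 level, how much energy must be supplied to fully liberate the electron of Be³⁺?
1.111 eV

The ionization energy is the energy needed to remove the electron completely (n → ∞).

For a hydrogen-like ion with Z = 4, E_n = -13.6057 Z² / n² eV.

At n = 14: E_14 = -13.6057 × 4² / 14² = -1.110669 eV
At n = ∞: E_∞ = 0 eV

Ionization energy = E_∞ - E_14 = 0 - (-1.110669) = 1.110669 eV
Ionization energy ≈ 1.111 eV

This is also called the binding energy of the electron in state n = 14.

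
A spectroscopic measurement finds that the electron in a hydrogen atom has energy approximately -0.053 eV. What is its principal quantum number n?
n = 16

The exact energy levels follow E_n = -13.6057 eV / n².

The measured value (-0.053 eV) is reported to only 2 significant figures, so we must test candidate n values and see which one matches to that precision.

Candidate energies:
  n = 14:  E = -13.6057/14² = -0.069417 eV
  n = 15:  E = -13.6057/15² = -0.060470 eV
  n = 16:  E = -13.6057/16² = -0.053147 eV  ← matches
  n = 17:  E = -13.6057/17² = -0.047079 eV
  n = 18:  E = -13.6057/18² = -0.041993 eV

Checking against the measurement of -0.053 eV (2 sig figs), only n = 16 agrees:
E_16 = -0.053147 eV, which rounds to -0.053 eV ✓

Therefore n = 16.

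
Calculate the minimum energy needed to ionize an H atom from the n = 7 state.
0.2777 eV

The ionization energy is the energy needed to remove the electron completely (n → ∞).

For hydrogen, E_n = -13.6057 eV / n².

At n = 7: E_7 = -13.6057 / 7² = -0.2776673 eV
At n = ∞: E_∞ = 0 eV

Ionization energy = E_∞ - E_7 = 0 - (-0.2776673) = 0.2776673 eV
Ionization energy ≈ 0.2777 eV

This is also called the binding energy of the electron in state n = 7.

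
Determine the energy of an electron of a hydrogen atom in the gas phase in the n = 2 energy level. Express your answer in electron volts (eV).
-3.40143 eV

The energy levels of a hydrogen-like atom are given by:
E_n = -13.6057 eV / n²

For n = 2:
E_2 = -13.6057 eV / 2²
E_2 = -13.6057 eV / 4
E_2 = -3.40143 eV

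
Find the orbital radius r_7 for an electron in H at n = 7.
2.59297 nm (or 25.92968 Å)

The Bohr radius formula is:
r_n = n² a₀ / Z

where a₀ = 0.05291772 nm is the Bohr radius.

For H (Z = 1) at n = 7:
r_7 = 7² × 0.05291772 nm / 1
r_7 = 49 × 0.05291772 nm / 1
r_7 = 2.592968 nm / 1
r_7 = 2.59297 nm

The electron orbits at approximately 2.59297 nm from the nucleus.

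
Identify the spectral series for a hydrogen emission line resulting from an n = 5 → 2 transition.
Balmer series

The spectral series in hydrogen are named based on the final (lower) energy level:
- Lyman series: n_final = 1 (ultraviolet)
- Balmer series: n_final = 2 (visible/near-UV)
- Paschen series: n_final = 3 (infrared)
- Brackett series: n_final = 4 (infrared)
- Pfund series: n_final = 5 (far infrared)

Since this transition ends at n = 2, it belongs to the Balmer series.

For reference, this 5 → 2 line has photon energy
ΔE = 13.6057 eV × (1/2² - 1/5²) = 2.857197 eV,
corresponding to wavelength λ = hc/ΔE = 1239.84 eV·nm / 2.857197 eV = 433.94 nm in the visible/near-UV region.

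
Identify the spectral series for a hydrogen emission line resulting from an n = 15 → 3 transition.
Paschen series

The spectral series in hydrogen are named based on the final (lower) energy level:
- Lyman series: n_final = 1 (ultraviolet)
- Balmer series: n_final = 2 (visible/near-UV)
- Paschen series: n_final = 3 (infrared)
- Brackett series: n_final = 4 (infrared)
- Pfund series: n_final = 5 (far infrared)

Since this transition ends at n = 3, it belongs to the Paschen series.

For reference, this 15 → 3 line has photon energy
ΔE = 13.6057 eV × (1/3² - 1/15²) = 1.4512746667 eV,
corresponding to wavelength λ = hc/ΔE = 1239.84 eV·nm / 1.4512746667 eV = 854.311061 nm in the infrared region.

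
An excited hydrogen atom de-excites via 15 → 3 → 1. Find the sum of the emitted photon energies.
13.54523 eV

The energy levels of hydrogen are E_n = -13.6057 / n² eV.

First transition (15 → 3):
ΔE₁ = |E_3 - E_15|
ΔE₁ = |-1.51174444444 - (-0.06046977778)| = 1.45127467 eV

Second transition (3 → 1):
ΔE₂ = |E_1 - E_3|
ΔE₂ = |-13.60570000000 - (-1.51174444444)| = 12.09395556 eV

Total energy released:
E_total = ΔE₁ + ΔE₂ = 1.45127467 + 12.09395556 = 13.54523 eV

Note: This equals the direct transition 15 → 1: 13.54523 eV ✓
Energy is conserved regardless of the path taken.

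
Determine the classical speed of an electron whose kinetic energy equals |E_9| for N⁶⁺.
1.702e+06 m/s (or 0.5676% of c)

The binding energy at n = 9 for N⁶⁺ is:
E_9 = -13.6057 × 7²/9² = -8.230609 eV
|E_9| = 8.230609 eV

Convert to Joules:
KE = 8.230609 eV × (1.602177 × 10⁻¹⁹ J/eV) = 1.31869e-18 J

Using KE = ½mv²:
v = √(2·KE/m_e)
v = √(2 × 1.31869e-18 J / 9.10938 × 10⁻³¹ kg)
v = 1.702e+06 m/s

This is approximately 0.5676% the speed of light.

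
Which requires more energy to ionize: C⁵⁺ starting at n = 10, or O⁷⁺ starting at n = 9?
O⁷⁺ at n = 9 (E = -10.750 eV)

Using E_n = -13.6057 Z² / n² eV:

C⁵⁺ (Z = 6) at n = 10:
E = -13.6057 × 6² / 10² = -13.6057 × 36 / 100 = -4.898052 eV

O⁷⁺ (Z = 8) at n = 9:
E = -13.6057 × 8² / 9² = -13.6057 × 64 / 81 = -10.750183 eV

Since -10.750183 eV < -4.898052 eV,
O⁷⁺ at n = 9 is more tightly bound (requires more energy to ionize).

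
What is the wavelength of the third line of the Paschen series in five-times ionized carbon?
30.3755 nm

The lines of a series are numbered from the longest wavelength (smallest ΔE) outward; the third line is the transition from n = n_f + 3 to n_f.
The Paschen series has all transitions ending at n_f = 3.

For C⁵⁺ (Z = 6), the third line (γ-line) is the jump from n = 6 to n = 3:
E_6 = -13.6057 × 6² / 6² = -13.605700 eV
E_3 = -13.6057 × 6² / 3² = -54.422800 eV
ΔE = E_6 - E_3 = 40.817100 eV

λ = hc/E = 1239.84 eV·nm / 40.817100 eV
λ = 30.3755 nm

This is the γ-line of the Paschen series in C⁵⁺.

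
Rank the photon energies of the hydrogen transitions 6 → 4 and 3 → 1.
3 → 1

Calculate the energy for each transition:

Transition 6 → 4:
ΔE₁ = |E_4 - E_6| = |-13.6057/4² - (-13.6057/6²)|
ΔE₁ = |-0.8503562500 - (-0.3779361111)| = 0.4724201 eV

Transition 3 → 1:
ΔE₂ = |E_1 - E_3| = |-13.6057/1² - (-13.6057/3²)|
ΔE₂ = |-13.6057000000 - (-1.5117444444)| = 12.0939556 eV

Since 12.0939556 eV > 0.4724201 eV, the transition 3 → 1 emits the more energetic photon.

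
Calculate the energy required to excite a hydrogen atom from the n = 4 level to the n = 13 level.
0.769849 eV

The energy levels of a hydrogen-like atom are E_n = -13.6057 eV / n².

Energy at n = 4: E_4 = -13.6057 / 4² = -0.850356250 eV
Energy at n = 13: E_13 = -13.6057 / 13² = -0.080507101 eV

The excitation energy is the difference:
ΔE = E_13 - E_4
ΔE = -0.080507101 - (-0.850356250)
ΔE = 0.769849 eV

Since this is positive, energy must be absorbed (photon absorption).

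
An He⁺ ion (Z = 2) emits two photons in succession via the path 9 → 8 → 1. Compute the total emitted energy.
53.751 eV

The energy levels of He⁺ are E_n = -13.6057 × 2² / n² eV.

First transition (9 → 8):
ΔE₁ = |E_8 - E_9|
ΔE₁ = |-0.850356250 - (-0.671886420)| = 0.178470 eV

Second transition (8 → 1):
ΔE₂ = |E_1 - E_8|
ΔE₂ = |-54.422800000 - (-0.850356250)| = 53.572444 eV

Total energy released:
E_total = ΔE₁ + ΔE₂ = 0.178470 + 53.572444 = 53.751 eV

Note: This equals the direct transition 9 → 1: 53.751 eV ✓
Energy is conserved regardless of the path taken.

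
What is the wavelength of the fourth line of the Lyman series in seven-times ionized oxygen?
1.483179 nm

The lines of a series are numbered from the longest wavelength (smallest ΔE) outward; the fourth line is the transition from n = n_f + 4 to n_f.
The Lyman series has all transitions ending at n_f = 1.

For O⁷⁺ (Z = 8), the fourth line (δ-line) is the jump from n = 5 to n = 1:
E_5 = -13.6057 × 8² / 5² = -34.83059200 eV
E_1 = -13.6057 × 8² / 1² = -870.76480000 eV
ΔE = E_5 - E_1 = 835.93420800 eV

λ = hc/E = 1239.84 eV·nm / 835.93420800 eV
λ = 1.483179 nm

This is the δ-line of the Lyman series in O⁷⁺.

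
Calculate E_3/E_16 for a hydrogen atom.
28.44444

Using E_n = -13.6057 Z² / n² eV with Z = 1:

E_3 = -13.6057 / 3² = -13.6057 / 9 = -1.51174444444 eV
E_16 = -13.6057 / 16² = -13.6057 / 256 = -0.05314726563 eV

The ratio is:
E_3/E_16 = (-1.51174444444) / (-0.05314726563)
E_3/E_16 = (-13.6057/9) / (-13.6057/256)
E_3/E_16 = 256/9
E_3/E_16 = 28.44444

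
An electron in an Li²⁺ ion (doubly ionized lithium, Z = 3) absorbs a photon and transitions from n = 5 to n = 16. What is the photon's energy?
4.41973 eV

The energy levels of a hydrogen-like atom are E_n = -13.6057 Z² eV / n².

Energy at n = 5: E_5 = -13.6057 × 3² / 5² = -4.89805200 eV
Energy at n = 16: E_16 = -13.6057 × 3² / 16² = -0.47832539 eV

The excitation energy is the difference:
ΔE = E_16 - E_5
ΔE = -0.47832539 - (-4.89805200)
ΔE = 4.41973 eV

Since this is positive, energy must be absorbed (photon absorption).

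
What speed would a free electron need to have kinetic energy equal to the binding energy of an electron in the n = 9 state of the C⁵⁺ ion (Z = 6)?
1.46e+06 m/s (or 0.49% of c)

The binding energy at n = 9 for C⁵⁺ is:
E_9 = -13.6057 × 6²/9² = -6.04698 eV
|E_9| = 6.04698 eV

Convert to Joules:
KE = 6.04698 eV × (1.602177 × 10⁻¹⁹ J/eV) = 9.6883e-19 J

Using KE = ½mv²:
v = √(2·KE/m_e)
v = √(2 × 9.6883e-19 J / 9.10938 × 10⁻³¹ kg)
v = 1.46e+06 m/s

This is approximately 0.49% the speed of light.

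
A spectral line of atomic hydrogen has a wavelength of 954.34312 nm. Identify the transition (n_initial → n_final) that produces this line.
n = 8 → n = 3

First, find the photon energy from the wavelength (hc = 1239.84 eV·nm):
E = hc/λ = 1239.84 eV·nm / 954.34312 nm = 1.2991554 eV

The energy levels of hydrogen satisfy E_n = -13.6057 / n² eV, so an emission n_i → n_f releases
ΔE = 13.6057 × (1/n_f² − 1/n_i²) eV.

Setting ΔE equal to the photon energy:
1/n_f² − 1/n_i² = 1.2991554 / 13.6057 = 0.095486112

Since 1/n_i² must be positive, we need 1/n_f² > 0.095486112, i.e. n_f ≤ 3. For each allowed n_f, solve n_i = (1/n_f² − 0.095486112)^(−1/2) and check whether it is a whole number:
  n_f = 1: 1/n_i² = 1.000000000 − 0.095486112 = 0.904513888 → n_i = 1.051  (not an integer) ✗
  n_f = 2: 1/n_i² = 0.250000000 − 0.095486112 = 0.154513888 → n_i = 2.544  (not an integer) ✗
  n_f = 3: 1/n_i² = 0.111111111 − 0.095486112 = 0.015624999 → n_i = 8.000  → integer, n_i = 8 ✓

Only n_f = 3 gives an integer upper level, n_i = 8.

The transition is from n = 8 to n = 3 (emission).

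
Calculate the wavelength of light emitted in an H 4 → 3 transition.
1874.60256 nm

First, find the transition energy using E_n = -13.6057 / n² eV:
E_4 = -13.6057 / 4² = -0.85035625000 eV
E_3 = -13.6057 / 3² = -1.51174444444 eV

Photon energy: |ΔE| = |E_3 - E_4| = 0.66138819444 eV

Convert to wavelength using E = hc/λ with hc = 1239.84 eV·nm:
λ = hc/E = 1239.84 eV·nm / 0.66138819444 eV
λ = 1874.60256 nm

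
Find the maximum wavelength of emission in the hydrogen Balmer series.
656.111 nm

The longest wavelength corresponds to the smallest energy transition in the series.
The Balmer series has all transitions ending at n_f = 2.

For H, the first line (α-line) is the jump from n = 3 to n = 2:
E_3 = -13.6057 / 3² = -1.5117444 eV
E_2 = -13.6057 / 2² = -3.4014250 eV
ΔE = E_3 - E_2 = 1.8896806 eV

λ = hc/E = 1239.84 eV·nm / 1.8896806 eV
λ = 656.111 nm

This is the α-line of the Balmer series in H.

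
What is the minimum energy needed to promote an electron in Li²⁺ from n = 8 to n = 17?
1.48959 eV

The energy levels of a hydrogen-like atom are E_n = -13.6057 Z² eV / n².

Energy at n = 8: E_8 = -13.6057 × 3² / 8² = -1.91330156 eV
Energy at n = 17: E_17 = -13.6057 × 3² / 17² = -0.42370692 eV

The excitation energy is the difference:
ΔE = E_17 - E_8
ΔE = -0.42370692 - (-1.91330156)
ΔE = 1.48959 eV

Since this is positive, energy must be absorbed (photon absorption).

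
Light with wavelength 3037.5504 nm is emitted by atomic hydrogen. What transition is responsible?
n = 10 → n = 5

First, find the photon energy from the wavelength (hc = 1239.84 eV·nm):
E = hc/λ = 1239.84 eV·nm / 3037.5504 nm = 0.40817101 eV

The energy levels of hydrogen satisfy E_n = -13.6057 / n² eV, so an emission n_i → n_f releases
ΔE = 13.6057 × (1/n_f² − 1/n_i²) eV.

Setting ΔE equal to the photon energy:
1/n_f² − 1/n_i² = 0.40817101 / 13.6057 = 0.030000001

Since 1/n_i² must be positive, we need 1/n_f² > 0.030000001, i.e. n_f ≤ 5. For each allowed n_f, solve n_i = (1/n_f² − 0.030000001)^(−1/2) and check whether it is a whole number:
  n_f = 1: 1/n_i² = 1.000000000 − 0.030000001 = 0.969999999 → n_i = 1.015  (not an integer) ✗
  n_f = 2: 1/n_i² = 0.250000000 − 0.030000001 = 0.219999999 → n_i = 2.132  (not an integer) ✗
  n_f = 3: 1/n_i² = 0.111111111 − 0.030000001 = 0.081111110 → n_i = 3.511  (not an integer) ✗
  n_f = 4: 1/n_i² = 0.062500000 − 0.030000001 = 0.032499999 → n_i = 5.547  (not an integer) ✗
  n_f = 5: 1/n_i² = 0.040000000 − 0.030000001 = 0.009999999 → n_i = 10.000  → integer, n_i = 10 ✓

Only n_f = 5 gives an integer upper level, n_i = 10.

The transition is from n = 10 to n = 5 (emission).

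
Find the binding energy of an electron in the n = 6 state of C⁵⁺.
13.605700 eV

The ionization energy is the energy needed to remove the electron completely (n → ∞).

For a hydrogen-like ion with Z = 6, E_n = -13.6057 Z² / n² eV.

At n = 6: E_6 = -13.6057 × 6² / 6² = -13.605700000 eV
At n = ∞: E_∞ = 0 eV

Ionization energy = E_∞ - E_6 = 0 - (-13.605700000) = 13.605700000 eV
Ionization energy ≈ 13.605700 eV

This is also called the binding energy of the electron in state n = 6.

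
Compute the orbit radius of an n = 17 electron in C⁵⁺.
2.54887 nm (or 25.48870 Å)

The Bohr radius formula is:
r_n = n² a₀ / Z

where a₀ = 0.05291772 nm is the Bohr radius.

For C⁵⁺ (Z = 6) at n = 17:
r_17 = 17² × 0.05291772 nm / 6
r_17 = 289 × 0.05291772 nm / 6
r_17 = 15.293221 nm / 6
r_17 = 2.54887 nm

The electron orbits at approximately 2.54887 nm from the nucleus.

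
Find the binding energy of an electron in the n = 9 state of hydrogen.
0.1680 eV

The ionization energy is the energy needed to remove the electron completely (n → ∞).

For hydrogen, E_n = -13.6057 eV / n².

At n = 9: E_9 = -13.6057 / 9² = -0.1679716 eV
At n = ∞: E_∞ = 0 eV

Ionization energy = E_∞ - E_9 = 0 - (-0.1679716) = 0.1679716 eV
Ionization energy ≈ 0.1680 eV

This is also called the binding energy of the electron in state n = 9.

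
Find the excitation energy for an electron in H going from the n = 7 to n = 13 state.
0.197 eV

The energy levels of a hydrogen-like atom are E_n = -13.6057 eV / n².

Energy at n = 7: E_7 = -13.6057 / 7² = -0.277667 eV
Energy at n = 13: E_13 = -13.6057 / 13² = -0.080507 eV

The excitation energy is the difference:
ΔE = E_13 - E_7
ΔE = -0.080507 - (-0.277667)
ΔE = 0.197 eV

Since this is positive, energy must be absorbed (photon absorption).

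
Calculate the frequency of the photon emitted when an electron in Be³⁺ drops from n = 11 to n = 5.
1.6705e+15 Hz

First, find the transition energy:
E_11 = -13.6057 × 4² / 11² = -1.79910083 eV
E_5 = -13.6057 × 4² / 5² = -8.70764800 eV
|ΔE| = |E_5 - E_11| = 6.90854717 eV

Convert to Joules: E = 6.90854717 eV × (1.602177 × 10⁻¹⁹ J/eV) = 1.106872e-18 J

Using E = hf:
f = E/h = 1.106872e-18 J / (6.62607 × 10⁻³⁴ J·s)
f = 1.6705e+15 Hz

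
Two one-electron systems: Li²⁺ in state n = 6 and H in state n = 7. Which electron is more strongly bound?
Li²⁺ at n = 6 (E = -3.401 eV)

Using E_n = -13.6057 Z² / n² eV:

Li²⁺ (Z = 3) at n = 6:
E = -13.6057 × 3² / 6² = -13.6057 × 9 / 36 = -3.401425 eV

H (Z = 1) at n = 7:
E = -13.6057 × 1² / 7² = -13.6057 × 1 / 49 = -0.277667 eV

Since -3.401425 eV < -0.277667 eV,
Li²⁺ at n = 6 is more tightly bound (requires more energy to ionize).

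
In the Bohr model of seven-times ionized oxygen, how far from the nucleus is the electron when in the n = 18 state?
2.14317 nm (or 21.43168 Å)

The Bohr radius formula is:
r_n = n² a₀ / Z

where a₀ = 0.05291772 nm is the Bohr radius.

For O⁷⁺ (Z = 8) at n = 18:
r_18 = 18² × 0.05291772 nm / 8
r_18 = 324 × 0.05291772 nm / 8
r_18 = 17.145341 nm / 8
r_18 = 2.14317 nm

The electron orbits at approximately 2.14317 nm from the nucleus.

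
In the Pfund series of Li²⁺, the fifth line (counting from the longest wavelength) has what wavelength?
337.506 nm

The lines of a series are numbered from the longest wavelength (smallest ΔE) outward; the fifth line is the transition from n = n_f + 5 to n_f.
The Pfund series has all transitions ending at n_f = 5.

For Li²⁺ (Z = 3), the fifth line (ε-line) is the jump from n = 10 to n = 5:
E_10 = -13.6057 × 3² / 10² = -1.2245130 eV
E_5 = -13.6057 × 3² / 5² = -4.8980520 eV
ΔE = E_10 - E_5 = 3.6735390 eV

λ = hc/E = 1239.84 eV·nm / 3.6735390 eV
λ = 337.506 nm

This is the ε-line of the Pfund series in Li²⁺.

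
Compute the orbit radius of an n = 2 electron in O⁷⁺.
0.0265 nm (or 0.2646 Å)

The Bohr radius formula is:
r_n = n² a₀ / Z

where a₀ = 0.0529177 nm is the Bohr radius.

For O⁷⁺ (Z = 8) at n = 2:
r_2 = 2² × 0.0529177 nm / 8
r_2 = 4 × 0.0529177 nm / 8
r_2 = 0.21167 nm / 8
r_2 = 0.0265 nm

The electron orbits at approximately 0.0265 nm from the nucleus.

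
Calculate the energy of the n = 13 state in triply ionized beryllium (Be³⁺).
-1.28811 eV

For hydrogen-like ions, the energy levels scale with Z²:
E_n = -13.6057 Z² / n² eV

For Be³⁺ (Z = 4) at n = 13:
E_13 = -13.6057 × 4² / 13²
E_13 = -13.6057 × 16 / 169
E_13 = -217.6912 / 169
E_13 = -1.28811 eV

The energy is 16 times more negative than hydrogen at the same n due to the stronger nuclear charge.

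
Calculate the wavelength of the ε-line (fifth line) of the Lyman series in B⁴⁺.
3.74921 nm

The lines of a series are numbered from the longest wavelength (smallest ΔE) outward; the fifth line is the transition from n = n_f + 5 to n_f.
The Lyman series has all transitions ending at n_f = 1.

For B⁴⁺ (Z = 5), the fifth line (ε-line) is the jump from n = 6 to n = 1:
E_6 = -13.6057 × 5² / 6² = -9.4484028 eV
E_1 = -13.6057 × 5² / 1² = -340.1425000 eV
ΔE = E_6 - E_1 = 330.6940972 eV

λ = hc/E = 1239.84 eV·nm / 330.6940972 eV
λ = 3.74921 nm

This is the ε-line of the Lyman series in B⁴⁺.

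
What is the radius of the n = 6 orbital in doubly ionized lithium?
0.6350 nm (or 6.3501 Å)

The Bohr radius formula is:
r_n = n² a₀ / Z

where a₀ = 0.0529177 nm is the Bohr radius.

For Li²⁺ (Z = 3) at n = 6:
r_6 = 6² × 0.0529177 nm / 3
r_6 = 36 × 0.0529177 nm / 3
r_6 = 1.90504 nm / 3
r_6 = 0.6350 nm

The electron orbits at approximately 0.6350 nm from the nucleus.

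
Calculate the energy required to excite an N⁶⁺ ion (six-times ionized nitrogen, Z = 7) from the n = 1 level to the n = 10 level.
660.01251 eV

The energy levels of a hydrogen-like atom are E_n = -13.6057 Z² eV / n².

Energy at n = 1: E_1 = -13.6057 × 7² / 1² = -666.67930000 eV
Energy at n = 10: E_10 = -13.6057 × 7² / 10² = -6.66679300 eV

The excitation energy is the difference:
ΔE = E_10 - E_1
ΔE = -6.66679300 - (-666.67930000)
ΔE = 660.01251 eV

Since this is positive, energy must be absorbed (photon absorption).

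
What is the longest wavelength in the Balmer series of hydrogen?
656.111 nm

The longest wavelength corresponds to the smallest energy transition in the series.
The Balmer series has all transitions ending at n_f = 2.

For H, the first line (α-line) is the jump from n = 3 to n = 2:
E_3 = -13.6057 / 3² = -1.5117444 eV
E_2 = -13.6057 / 2² = -3.4014250 eV
ΔE = E_3 - E_2 = 1.8896806 eV

λ = hc/E = 1239.84 eV·nm / 1.8896806 eV
λ = 656.111 nm

This is the α-line of the Balmer series in H.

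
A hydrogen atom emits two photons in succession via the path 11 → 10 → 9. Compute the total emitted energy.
0.056 eV

The energy levels of hydrogen are E_n = -13.6057 / n² eV.

First transition (11 → 10):
ΔE₁ = |E_10 - E_11|
ΔE₁ = |-0.136057000 - (-0.112443802)| = 0.023613 eV

Second transition (10 → 9):
ΔE₂ = |E_9 - E_10|
ΔE₂ = |-0.167971605 - (-0.136057000)| = 0.031915 eV

Total energy released:
E_total = ΔE₁ + ΔE₂ = 0.023613 + 0.031915 = 0.056 eV

Note: This equals the direct transition 11 → 9: 0.056 eV ✓
Energy is conserved regardless of the path taken.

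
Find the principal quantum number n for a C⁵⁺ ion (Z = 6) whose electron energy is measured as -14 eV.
n = 6

The exact energy levels follow E_n = -13.6057 Z² / n² eV with Z = 6.

The measured value (-14 eV) is reported to only 2 significant figures, so we must test candidate n values and see which one matches to that precision.

Candidate energies:
  n = 4:  E = -13.6057 × 6² / 4² = -30.61283 eV
  n = 5:  E = -13.6057 × 6² / 5² = -19.59221 eV
  n = 6:  E = -13.6057 × 6² / 6² = -13.60570 eV  ← matches
  n = 7:  E = -13.6057 × 6² / 7² = -9.99602 eV
  n = 8:  E = -13.6057 × 6² / 8² = -7.65321 eV

Checking against the measurement of -14 eV (2 sig figs), only n = 6 agrees:
E_6 = -13.60570 eV, which rounds to -14 eV ✓

Therefore n = 6.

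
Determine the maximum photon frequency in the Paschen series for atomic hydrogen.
3.65538e+14 Hz

The series limit corresponds to the transition from n = ∞ to n = 3.
This is the highest energy (shortest wavelength) transition in the Paschen series.

E_∞ = 0 eV
E_3 = -13.6057 / 3² = -1.51174444 eV

Energy at series limit:
ΔE = E_∞ - E_3 = 0 - (-1.51174444) = 1.51174444 eV
E = 1.51174444 eV × (1.602177 × 10⁻¹⁹ J/eV) = 2.4220822e-19 J
f = E/h = 2.4220822e-19 J / (6.62607 × 10⁻³⁴ J·s) = 3.65538e+14 Hz

This energy equals the ionization energy from the n = 3 state of hydrogen.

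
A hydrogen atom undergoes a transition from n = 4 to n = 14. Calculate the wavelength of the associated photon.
1587.62636 nm

First, find the transition energy using E_n = -13.6057 / n² eV:
E_4 = -13.6057 / 4² = -0.85035625000 eV
E_14 = -13.6057 / 14² = -0.06941683673 eV

Photon energy: |ΔE| = |E_14 - E_4| = 0.78093941327 eV

Convert to wavelength using E = hc/λ with hc = 1239.84 eV·nm:
λ = hc/E = 1239.84 eV·nm / 0.78093941327 eV
λ = 1587.62636 nm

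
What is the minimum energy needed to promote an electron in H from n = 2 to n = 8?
3.18884 eV

The energy levels of a hydrogen-like atom are E_n = -13.6057 eV / n².

Energy at n = 2: E_2 = -13.6057 / 2² = -3.40142500 eV
Energy at n = 8: E_8 = -13.6057 / 8² = -0.21258906 eV

The excitation energy is the difference:
ΔE = E_8 - E_2
ΔE = -0.21258906 - (-3.40142500)
ΔE = 3.18884 eV

Since this is positive, energy must be absorbed (photon absorption).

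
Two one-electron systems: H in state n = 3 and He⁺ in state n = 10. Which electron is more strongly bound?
H at n = 3 (E = -1.511744 eV)

Using E_n = -13.6057 Z² / n² eV:

H (Z = 1) at n = 3:
E = -13.6057 × 1² / 3² = -13.6057 × 1 / 9 = -1.511744444 eV

He⁺ (Z = 2) at n = 10:
E = -13.6057 × 2² / 10² = -13.6057 × 4 / 100 = -0.544228000 eV

Since -1.511744444 eV < -0.544228000 eV,
H at n = 3 is more tightly bound (requires more energy to ionize).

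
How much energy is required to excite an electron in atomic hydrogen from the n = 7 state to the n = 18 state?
0.236 eV

The energy levels of a hydrogen-like atom are E_n = -13.6057 eV / n².

Energy at n = 7: E_7 = -13.6057 / 7² = -0.277667 eV
Energy at n = 18: E_18 = -13.6057 / 18² = -0.041993 eV

The excitation energy is the difference:
ΔE = E_18 - E_7
ΔE = -0.041993 - (-0.277667)
ΔE = 0.236 eV

Since this is positive, energy must be absorbed (photon absorption).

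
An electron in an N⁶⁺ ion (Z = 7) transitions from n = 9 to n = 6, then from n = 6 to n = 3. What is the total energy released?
65.844869 eV

The energy levels of N⁶⁺ are E_n = -13.6057 × 7² / n² eV.

First transition (9 → 6):
ΔE₁ = |E_6 - E_9|
ΔE₁ = |-18.518869444444 - (-8.230608641975)| = 10.288260802 eV

Second transition (6 → 3):
ΔE₂ = |E_3 - E_6|
ΔE₂ = |-74.075477777778 - (-18.518869444444)| = 55.556608333 eV

Total energy released:
E_total = ΔE₁ + ΔE₂ = 10.288260802 + 55.556608333 = 65.844869 eV

Note: This equals the direct transition 9 → 3: 65.844869 eV ✓
Energy is conserved regardless of the path taken.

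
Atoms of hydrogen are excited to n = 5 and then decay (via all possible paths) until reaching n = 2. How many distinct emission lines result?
6

The electron can occupy levels n = 2, 3, ..., 5 during de-excitation — that is m = 5 - 2 + 1 = 4 distinct levels.

The number of distinct spectral lines equals the number of ways to choose 2 of these m levels (each pair gives one possible emission transition):

Number of lines = m(m-1)/2 = 4×3/2 = 6

These correspond to all possible transitions between the 4 levels:
5 → 4, 5 → 3, 5 → 2, 4 → 3, 4 → 2, 3 → 2

Each transition produces a photon with a unique energy (and thus wavelength). This count does not depend on Z.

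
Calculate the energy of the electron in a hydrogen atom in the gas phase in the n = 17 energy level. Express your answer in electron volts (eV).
-0.04708 eV

The energy levels of a hydrogen-like atom are given by:
E_n = -13.6057 eV / n²

For n = 17:
E_17 = -13.6057 eV / 17²
E_17 = -13.6057 eV / 289
E_17 = -0.04708 eV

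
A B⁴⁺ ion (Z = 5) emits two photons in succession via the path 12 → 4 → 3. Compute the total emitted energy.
35.43151 eV

The energy levels of B⁴⁺ are E_n = -13.6057 × 5² / n² eV.

First transition (12 → 4):
ΔE₁ = |E_4 - E_12|
ΔE₁ = |-21.25890625000 - (-2.36210069444)| = 18.89680556 eV

Second transition (4 → 3):
ΔE₂ = |E_3 - E_4|
ΔE₂ = |-37.79361111111 - (-21.25890625000)| = 16.53470486 eV

Total energy released:
E_total = ΔE₁ + ΔE₂ = 18.89680556 + 16.53470486 = 35.43151 eV

Note: This equals the direct transition 12 → 3: 35.43151 eV ✓
Energy is conserved regardless of the path taken.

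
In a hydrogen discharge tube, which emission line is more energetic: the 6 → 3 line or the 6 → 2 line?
6 → 2

Calculate the energy for each transition:

Transition 6 → 3:
ΔE₁ = |E_3 - E_6| = |-13.6057/3² - (-13.6057/6²)|
ΔE₁ = |-1.51174444444 - (-0.37793611111)| = 1.13380833 eV

Transition 6 → 2:
ΔE₂ = |E_2 - E_6| = |-13.6057/2² - (-13.6057/6²)|
ΔE₂ = |-3.40142500000 - (-0.37793611111)| = 3.02348889 eV

Since 3.02348889 eV > 1.13380833 eV, the transition 6 → 2 emits the more energetic photon.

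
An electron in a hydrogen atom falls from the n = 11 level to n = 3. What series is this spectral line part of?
Paschen series

The spectral series in hydrogen are named based on the final (lower) energy level:
- Lyman series: n_final = 1 (ultraviolet)
- Balmer series: n_final = 2 (visible/near-UV)
- Paschen series: n_final = 3 (infrared)
- Brackett series: n_final = 4 (infrared)
- Pfund series: n_final = 5 (far infrared)

Since this transition ends at n = 3, it belongs to the Paschen series.

For reference, this 11 → 3 line has photon energy
ΔE = 13.6057 eV × (1/3² - 1/11²) = 1.399301 eV,
corresponding to wavelength λ = hc/ΔE = 1239.84 eV·nm / 1.399301 eV = 886.04 nm in the infrared region.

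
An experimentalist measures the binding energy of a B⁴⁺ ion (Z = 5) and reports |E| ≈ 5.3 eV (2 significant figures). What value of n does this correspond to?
n = 8

The exact energy levels follow E_n = -13.6057 Z² / n² eV with Z = 5.

The measured value (-5.3 eV) is reported to only 2 significant figures, so we must test candidate n values and see which one matches to that precision.

Candidate energies:
  n = 6:  E = -13.6057 × 5² / 6² = -9.44840 eV
  n = 7:  E = -13.6057 × 5² / 7² = -6.94168 eV
  n = 8:  E = -13.6057 × 5² / 8² = -5.31473 eV  ← matches
  n = 9:  E = -13.6057 × 5² / 9² = -4.19929 eV
  n = 10:  E = -13.6057 × 5² / 10² = -3.40143 eV

Checking against the measurement of -5.3 eV (2 sig figs), only n = 8 agrees:
E_8 = -5.31473 eV, which rounds to -5.3 eV ✓

Therefore n = 8.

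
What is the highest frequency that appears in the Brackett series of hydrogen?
2.06e+14 Hz

The series limit corresponds to the transition from n = ∞ to n = 4.
This is the highest energy (shortest wavelength) transition in the Brackett series.

E_∞ = 0 eV
E_4 = -13.6057 / 4² = -0.850356 eV

Energy at series limit:
ΔE = E_∞ - E_4 = 0 - (-0.850356) = 0.850356 eV
E = 0.850356 eV × (1.602177 × 10⁻¹⁹ J/eV) = 1.3624e-19 J
f = E/h = 1.3624e-19 J / (6.62607 × 10⁻³⁴ J·s) = 2.06e+14 Hz

This energy equals the ionization energy from the n = 4 state of hydrogen.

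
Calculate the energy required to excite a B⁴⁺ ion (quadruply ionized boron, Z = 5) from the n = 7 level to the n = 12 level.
4.58 eV

The energy levels of a hydrogen-like atom are E_n = -13.6057 Z² eV / n².

Energy at n = 7: E_7 = -13.6057 × 5² / 7² = -6.94168 eV
Energy at n = 12: E_12 = -13.6057 × 5² / 12² = -2.36210 eV

The excitation energy is the difference:
ΔE = E_12 - E_7
ΔE = -2.36210 - (-6.94168)
ΔE = 4.58 eV

Since this is positive, energy must be absorbed (photon absorption).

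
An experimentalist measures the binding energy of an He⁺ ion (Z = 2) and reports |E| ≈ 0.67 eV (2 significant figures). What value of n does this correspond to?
n = 9

The exact energy levels follow E_n = -13.6057 Z² / n² eV with Z = 2.

The measured value (-0.67 eV) is reported to only 2 significant figures, so we must test candidate n values and see which one matches to that precision.

Candidate energies:
  n = 7:  E = -13.6057 × 2² / 7² = -1.11067 eV
  n = 8:  E = -13.6057 × 2² / 8² = -0.85036 eV
  n = 9:  E = -13.6057 × 2² / 9² = -0.67189 eV  ← matches
  n = 10:  E = -13.6057 × 2² / 10² = -0.54423 eV
  n = 11:  E = -13.6057 × 2² / 11² = -0.44978 eV

Checking against the measurement of -0.67 eV (2 sig figs), only n = 9 agrees:
E_9 = -0.67189 eV, which rounds to -0.67 eV ✓

Therefore n = 9.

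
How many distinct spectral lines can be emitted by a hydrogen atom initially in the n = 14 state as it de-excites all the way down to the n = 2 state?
78

The electron can occupy levels n = 2, 3, ..., 14 during de-excitation — that is m = 14 - 2 + 1 = 13 distinct levels.

The number of distinct spectral lines equals the number of ways to choose 2 of these m levels (each pair gives one possible emission transition):

Number of lines = m(m-1)/2 = 13×12/2 = 78

These correspond to all possible transitions between the 13 levels:
14 → 13, 14 → 12, 14 → 11, 14 → 10, 14 → 9, 14 → 8, 14 → 7, 14 → 6...

Each transition produces a photon with a unique energy (and thus wavelength). This count does not depend on Z.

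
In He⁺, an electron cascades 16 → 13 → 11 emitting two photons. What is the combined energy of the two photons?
0.24 eV

The energy levels of He⁺ are E_n = -13.6057 × 2² / n² eV.

First transition (16 → 13):
ΔE₁ = |E_13 - E_16|
ΔE₁ = |-0.32202840 - (-0.21258906)| = 0.10944 eV

Second transition (13 → 11):
ΔE₂ = |E_11 - E_13|
ΔE₂ = |-0.44977521 - (-0.32202840)| = 0.12775 eV

Total energy released:
E_total = ΔE₁ + ΔE₂ = 0.10944 + 0.12775 = 0.24 eV

Note: This equals the direct transition 16 → 11: 0.24 eV ✓
Energy is conserved regardless of the path taken.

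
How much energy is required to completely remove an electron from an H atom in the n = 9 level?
0.1680 eV

The ionization energy is the energy needed to remove the electron completely (n → ∞).

For hydrogen, E_n = -13.6057 eV / n².

At n = 9: E_9 = -13.6057 / 9² = -0.1679716 eV
At n = ∞: E_∞ = 0 eV

Ionization energy = E_∞ - E_9 = 0 - (-0.1679716) = 0.1679716 eV
Ionization energy ≈ 0.1680 eV

This is also called the binding energy of the electron in state n = 9.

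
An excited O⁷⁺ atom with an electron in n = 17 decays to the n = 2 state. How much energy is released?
214.6782 eV

The energy levels are E_n = -13.6057 Z² eV / n².

Energy at n = 17: E_17 = -13.6057 × 8² / 17² = -3.0130270 eV
Energy at n = 2: E_2 = -13.6057 × 8² / 2² = -217.6912000 eV

For emission (electron falling to lower state), the photon energy is:
E_photon = E_17 - E_2 = |-3.0130270 - (-217.6912000)|
E_photon = 214.6782 eV

This energy is carried away by the emitted photon.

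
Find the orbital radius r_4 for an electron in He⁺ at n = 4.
0.4233 nm (or 4.2334 Å)

The Bohr radius formula is:
r_n = n² a₀ / Z

where a₀ = 0.0529177 nm is the Bohr radius.

For He⁺ (Z = 2) at n = 4:
r_4 = 4² × 0.0529177 nm / 2
r_4 = 16 × 0.0529177 nm / 2
r_4 = 0.84668 nm / 2
r_4 = 0.4233 nm

The electron orbits at approximately 0.4233 nm from the nucleus.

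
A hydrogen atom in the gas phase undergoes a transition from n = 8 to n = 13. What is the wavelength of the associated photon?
9386.89873 nm

First, find the transition energy using E_n = -13.6057 / n² eV:
E_8 = -13.6057 / 8² = -0.21258906250 eV
E_13 = -13.6057 / 13² = -0.08050710059 eV

Photon energy: |ΔE| = |E_13 - E_8| = 0.13208196191 eV

Convert to wavelength using E = hc/λ with hc = 1239.84 eV·nm:
λ = hc/E = 1239.84 eV·nm / 0.13208196191 eV
λ = 9386.89873 nm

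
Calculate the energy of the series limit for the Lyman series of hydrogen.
13.61 eV

The series limit corresponds to the transition from n = ∞ to n = 1.
This is the highest energy (shortest wavelength) transition in the Lyman series.

E_∞ = 0 eV
E_1 = -13.6057 / 1² = -13.61 eV

Energy at series limit:
ΔE = E_∞ - E_1 = 0 - (-13.61) = 13.61 eV

This energy equals the ionization energy from the n = 1 state of hydrogen.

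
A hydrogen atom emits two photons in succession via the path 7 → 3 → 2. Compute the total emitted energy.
3.12 eV

The energy levels of hydrogen are E_n = -13.6057 / n² eV.

First transition (7 → 3):
ΔE₁ = |E_3 - E_7|
ΔE₁ = |-1.51174444 - (-0.27766735)| = 1.23408 eV

Second transition (3 → 2):
ΔE₂ = |E_2 - E_3|
ΔE₂ = |-3.40142500 - (-1.51174444)| = 1.88968 eV

Total energy released:
E_total = ΔE₁ + ΔE₂ = 1.23408 + 1.88968 = 3.12 eV

Note: This equals the direct transition 7 → 2: 3.12 eV ✓
Energy is conserved regardless of the path taken.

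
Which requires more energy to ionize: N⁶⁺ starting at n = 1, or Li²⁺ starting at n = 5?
N⁶⁺ at n = 1 (E = -666.679 eV)

Using E_n = -13.6057 Z² / n² eV:

N⁶⁺ (Z = 7) at n = 1:
E = -13.6057 × 7² / 1² = -13.6057 × 49 / 1 = -666.679300 eV

Li²⁺ (Z = 3) at n = 5:
E = -13.6057 × 3² / 5² = -13.6057 × 9 / 25 = -4.898052 eV

Since -666.679300 eV < -4.898052 eV,
N⁶⁺ at n = 1 is more tightly bound (requires more energy to ionize).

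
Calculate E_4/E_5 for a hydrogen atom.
1.56250

Using E_n = -13.6057 Z² / n² eV with Z = 1:

E_4 = -13.6057 / 4² = -13.6057 / 16 = -0.85035625000 eV
E_5 = -13.6057 / 5² = -13.6057 / 25 = -0.54422800000 eV

The ratio is:
E_4/E_5 = (-0.85035625000) / (-0.54422800000)
E_4/E_5 = (-13.6057/16) / (-13.6057/25)
E_4/E_5 = 25/16
E_4/E_5 = 1.56250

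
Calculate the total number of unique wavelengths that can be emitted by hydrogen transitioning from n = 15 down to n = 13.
3

The electron can occupy levels n = 13, 14, ..., 15 during de-excitation — that is m = 15 - 13 + 1 = 3 distinct levels.

The number of distinct spectral lines equals the number of ways to choose 2 of these m levels (each pair gives one possible emission transition):

Number of lines = m(m-1)/2 = 3×2/2 = 3

These correspond to all possible transitions between the 3 levels:
15 → 14, 15 → 13, 14 → 13

Each transition produces a photon with a unique energy (and thus wavelength). This count does not depend on Z.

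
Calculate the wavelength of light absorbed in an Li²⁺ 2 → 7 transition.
44.100732 nm

First, find the transition energy using E_n = -13.6057 Z² / n² eV:
E_2 = -13.6057 × 3² / 2² = -30.61282500 eV
E_7 = -13.6057 × 3² / 7² = -2.49900612 eV

Photon energy: |ΔE| = |E_7 - E_2| = 28.11381888 eV

Convert to wavelength using E = hc/λ with hc = 1239.84 eV·nm:
λ = hc/E = 1239.84 eV·nm / 28.11381888 eV
λ = 44.100732 nm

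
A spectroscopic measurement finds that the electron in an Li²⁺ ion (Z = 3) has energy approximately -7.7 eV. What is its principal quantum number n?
n = 4

The exact energy levels follow E_n = -13.6057 Z² / n² eV with Z = 3.

The measured value (-7.7 eV) is reported to only 2 significant figures, so we must test candidate n values and see which one matches to that precision.

Candidate energies:
  n = 2:  E = -13.6057 × 3² / 2² = -30.61283 eV
  n = 3:  E = -13.6057 × 3² / 3² = -13.60570 eV
  n = 4:  E = -13.6057 × 3² / 4² = -7.65321 eV  ← matches
  n = 5:  E = -13.6057 × 3² / 5² = -4.89805 eV
  n = 6:  E = -13.6057 × 3² / 6² = -3.40143 eV

Checking against the measurement of -7.7 eV (2 sig figs), only n = 4 agrees:
E_4 = -7.65321 eV, which rounds to -7.7 eV ✓

Therefore n = 4.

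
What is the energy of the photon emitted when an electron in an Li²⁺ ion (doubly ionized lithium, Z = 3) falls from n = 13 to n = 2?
29.89 eV

The energy levels are E_n = -13.6057 Z² eV / n².

Energy at n = 13: E_13 = -13.6057 × 3² / 13² = -0.72456 eV
Energy at n = 2: E_2 = -13.6057 × 3² / 2² = -30.61283 eV

For emission (electron falling to lower state), the photon energy is:
E_photon = E_13 - E_2 = |-0.72456 - (-30.61283)|
E_photon = 29.89 eV

This energy is carried away by the emitted photon.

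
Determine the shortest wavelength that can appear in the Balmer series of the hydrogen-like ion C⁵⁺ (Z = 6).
10.13 nm

The series limit corresponds to the transition from n = ∞ to n = 2.
This is the highest energy (shortest wavelength) transition in the Balmer series.

E_∞ = 0 eV
E_2 = -13.6057 × 6² / 2² = -122.4513 eV

Energy at series limit:
ΔE = E_∞ - E_2 = 0 - (-122.4513) = 122.4513 eV
λ = hc/E = 1239.84 eV·nm / 122.4513 eV = 10.13 nm

This energy equals the ionization energy from the n = 2 state of C⁵⁺.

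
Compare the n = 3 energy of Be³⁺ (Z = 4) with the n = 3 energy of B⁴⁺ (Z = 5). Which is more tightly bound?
B⁴⁺ at n = 3 (E = -37.794 eV)

Using E_n = -13.6057 Z² / n² eV:

Be³⁺ (Z = 4) at n = 3:
E = -13.6057 × 4² / 3² = -13.6057 × 16 / 9 = -24.187911 eV

B⁴⁺ (Z = 5) at n = 3:
E = -13.6057 × 5² / 3² = -13.6057 × 25 / 9 = -37.793611 eV

Since -37.793611 eV < -24.187911 eV,
B⁴⁺ at n = 3 is more tightly bound (requires more energy to ionize).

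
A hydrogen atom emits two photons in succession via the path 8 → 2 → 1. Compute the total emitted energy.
13.3931 eV

The energy levels of hydrogen are E_n = -13.6057 / n² eV.

First transition (8 → 2):
ΔE₁ = |E_2 - E_8|
ΔE₁ = |-3.4014250000 - (-0.2125890625)| = 3.1888359 eV

Second transition (2 → 1):
ΔE₂ = |E_1 - E_2|
ΔE₂ = |-13.6057000000 - (-3.4014250000)| = 10.2042750 eV

Total energy released:
E_total = ΔE₁ + ΔE₂ = 3.1888359 + 10.2042750 = 13.3931 eV

Note: This equals the direct transition 8 → 1: 13.3931 eV ✓
Energy is conserved regardless of the path taken.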